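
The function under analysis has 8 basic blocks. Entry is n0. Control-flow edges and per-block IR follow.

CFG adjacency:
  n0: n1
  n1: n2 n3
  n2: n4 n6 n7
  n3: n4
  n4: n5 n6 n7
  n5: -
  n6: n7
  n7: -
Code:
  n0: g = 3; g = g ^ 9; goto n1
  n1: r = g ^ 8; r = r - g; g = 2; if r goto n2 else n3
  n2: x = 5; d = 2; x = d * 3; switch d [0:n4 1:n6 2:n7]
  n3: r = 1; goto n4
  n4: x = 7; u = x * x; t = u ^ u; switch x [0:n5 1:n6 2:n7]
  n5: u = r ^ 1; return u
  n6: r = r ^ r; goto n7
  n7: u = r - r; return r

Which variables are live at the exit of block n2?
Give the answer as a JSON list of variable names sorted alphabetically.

Answer: ["r"]

Analysis:
Block summaries:
  n0: {g} / ∅
  n1: {g,r} / {g}
  n2: {d,x} / ∅
  n3: {r} / ∅
  n4: {t,u,x} / ∅
  n5: {u} / {r}
  n6: {r} / {r}
  n7: {u} / {r}

Live sets:
  live n0: ∅→{g}
  live n1: {g}→{r}
  live n2: {r}→{r}
  live n3: ∅→{r}
  live n4: {r}→{r}
  live n5: {r}→∅
  live n6: {r}→{r}
  live n7: {r}→∅

live-out(n2) = ["r"]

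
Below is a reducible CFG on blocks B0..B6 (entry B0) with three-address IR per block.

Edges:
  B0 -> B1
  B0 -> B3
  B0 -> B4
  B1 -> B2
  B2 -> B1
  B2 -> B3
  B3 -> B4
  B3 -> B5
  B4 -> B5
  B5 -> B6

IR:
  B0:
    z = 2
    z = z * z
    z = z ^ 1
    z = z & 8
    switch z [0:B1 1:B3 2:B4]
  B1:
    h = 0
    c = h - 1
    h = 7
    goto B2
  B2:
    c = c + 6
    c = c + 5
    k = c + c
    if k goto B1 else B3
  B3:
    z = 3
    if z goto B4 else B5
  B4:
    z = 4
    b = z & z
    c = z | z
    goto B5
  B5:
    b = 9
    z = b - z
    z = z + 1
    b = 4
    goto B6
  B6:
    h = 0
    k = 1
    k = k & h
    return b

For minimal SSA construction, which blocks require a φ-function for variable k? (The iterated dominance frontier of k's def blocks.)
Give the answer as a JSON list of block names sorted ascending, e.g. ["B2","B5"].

idom tree: B1←B0 B2←B1 B3←B0 B4←B0 B5←B0 B6←B5
Dom∩ at merges:
  B1: preds {B0,B2}: {B0} ∩ {B0,B1,B2} = {B0}; idom=B0
  B3: preds {B0,B2}: {B0} ∩ {B0,B1,B2} = {B0}; idom=B0
  B4: preds {B0,B3}: {B0} ∩ {B0,B3} = {B0}; idom=B0
  B5: preds {B3,B4}: {B0,B3} ∩ {B0,B4} = {B0}; idom=B0

DF walk-up:
  join B1 pred B0: · stop@B0
  join B1 pred B2: B2→B1 stop@B0
  join B3 pred B0: · stop@B0
  join B3 pred B2: B2→B1 stop@B0
  join B4 pred B0: · stop@B0
  join B4 pred B3: B3 stop@B0
  join B5 pred B3: B3 stop@B0
  join B5 pred B4: B4 stop@B0
  B0 → ∅
  B1 → {B1,B3}
  B2 → {B1,B3}
  B3 → {B4,B5}
  B4 → {B5}
  B5 → ∅
  B6 → ∅

φ for k: defs {B2,B6}
  DF⁺ = {B1,B3,B4,B5}

Answer: ["B1", "B3", "B4", "B5"]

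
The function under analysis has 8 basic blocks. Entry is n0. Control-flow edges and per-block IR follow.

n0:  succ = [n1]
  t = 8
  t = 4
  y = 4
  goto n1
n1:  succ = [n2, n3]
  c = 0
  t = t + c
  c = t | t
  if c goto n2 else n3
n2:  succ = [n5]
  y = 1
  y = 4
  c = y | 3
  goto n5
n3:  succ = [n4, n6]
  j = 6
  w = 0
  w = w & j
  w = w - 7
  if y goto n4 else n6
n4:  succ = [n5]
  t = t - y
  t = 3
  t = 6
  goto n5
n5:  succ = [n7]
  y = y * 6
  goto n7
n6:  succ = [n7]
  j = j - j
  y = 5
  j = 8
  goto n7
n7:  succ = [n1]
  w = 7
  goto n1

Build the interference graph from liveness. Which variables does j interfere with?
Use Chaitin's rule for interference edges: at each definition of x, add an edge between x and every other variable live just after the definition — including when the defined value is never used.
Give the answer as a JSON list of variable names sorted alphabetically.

Per-block:
  n0: {t,y} / ∅
  n1: {c,t} / {t}
  n2: {c,y} / ∅
  n3: {j,w} / {y}
  n4: {t} / {t,y}
  n5: {y} / {y}
  n6: {j,y} / {j}
  n7: {w} / ∅

Backward fixpoint:
  live n0: ∅→{t,y}
  live n1: {t,y}→{t,y}
  live n2: {t}→{t,y}
  live n3: {t,y}→{j,t,y}
  live n4: {t,y}→{t,y}
  live n5: {t,y}→{t,y}
  live n6: {j,t}→{t,y}
  live n7: {t,y}→{t,y}

Interference:
  c — {t,y}
  j — {t,w,y}
  t — {c,j,w,y}
  w — {j,t,y}
  y — {c,j,t,w}

N(j) = ["t", "w", "y"]

Answer: ["t", "w", "y"]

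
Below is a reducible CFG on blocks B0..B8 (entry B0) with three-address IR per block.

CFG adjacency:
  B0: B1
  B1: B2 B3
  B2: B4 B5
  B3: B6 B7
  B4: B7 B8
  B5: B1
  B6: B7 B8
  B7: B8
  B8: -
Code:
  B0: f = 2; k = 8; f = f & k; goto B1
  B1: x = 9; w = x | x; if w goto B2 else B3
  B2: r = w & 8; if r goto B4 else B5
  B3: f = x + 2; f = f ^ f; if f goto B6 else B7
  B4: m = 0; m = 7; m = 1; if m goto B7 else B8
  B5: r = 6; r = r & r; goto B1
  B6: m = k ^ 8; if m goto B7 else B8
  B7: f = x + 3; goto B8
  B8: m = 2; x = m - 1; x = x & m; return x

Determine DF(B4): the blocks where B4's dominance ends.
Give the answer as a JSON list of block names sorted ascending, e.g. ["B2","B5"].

Answer: ["B7", "B8"]

Analysis:
idom tree: B1←B0 B2←B1 B3←B1 B4←B2 B5←B2 B6←B3 B7←B1 B8←B1
Join-block Dom:
  B1: preds {B0,B5}: {B0} ∩ {B0,B1,B2,B5} = {B0}; idom=B0
  B7: preds {B3,B4,B6}: {B0,B1,B3} ∩ {B0,B1,B2,B4} ∩ {B0,B1,B3,B6} = {B0,B1}; idom=B1
  B8: preds {B4,B6,B7}: {B0,B1,B2,B4} ∩ {B0,B1,B3,B6} ∩ {B0,B1,B7} = {B0,B1}; idom=B1

DF walk-up:
  join B1 pred B0: · stop@B0
  join B1 pred B5: B5→B2→B1 stop@B0
  join B7 pred B3: B3 stop@B1
  join B7 pred B4: B4→B2 stop@B1
  join B7 pred B6: B6→B3 stop@B1
  join B8 pred B4: B4→B2 stop@B1
  join B8 pred B6: B6→B3 stop@B1
  join B8 pred B7: B7 stop@B1
  B0 → ∅
  B1 → {B1}
  B2 → {B1,B7,B8}
  B3 → {B7,B8}
  B4 → {B7,B8}
  B5 → {B1}
  B6 → {B7,B8}
  B7 → {B8}
  B8 → ∅

DF(B4) = ["B7", "B8"]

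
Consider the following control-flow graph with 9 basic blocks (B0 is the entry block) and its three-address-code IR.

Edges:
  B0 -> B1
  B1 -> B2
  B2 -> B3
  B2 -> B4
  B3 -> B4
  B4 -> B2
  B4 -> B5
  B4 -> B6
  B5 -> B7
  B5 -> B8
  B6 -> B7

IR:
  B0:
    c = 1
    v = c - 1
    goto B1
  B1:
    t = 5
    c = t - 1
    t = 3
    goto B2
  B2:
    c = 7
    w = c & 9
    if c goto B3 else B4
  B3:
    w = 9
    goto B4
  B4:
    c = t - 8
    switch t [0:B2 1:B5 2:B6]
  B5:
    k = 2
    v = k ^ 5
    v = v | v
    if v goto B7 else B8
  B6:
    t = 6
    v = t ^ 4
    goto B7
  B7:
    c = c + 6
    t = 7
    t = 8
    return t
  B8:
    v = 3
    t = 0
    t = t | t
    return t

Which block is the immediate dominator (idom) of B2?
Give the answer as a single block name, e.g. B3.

Answer: B1

Working:
idom tree: B1←B0 B2←B1 B3←B2 B4←B2 B5←B4 B6←B4 B7←B4 B8←B5
Dom∩ at merges:
  B2: preds {B1,B4}: {B0,B1} ∩ {B0,B1,B2,B4} = {B0,B1}; idom=B1
  B4: preds {B2,B3}: {B0,B1,B2} ∩ {B0,B1,B2,B3} = {B0,B1,B2}; idom=B2
  B7: preds {B5,B6}: {B0,B1,B2,B4,B5} ∩ {B0,B1,B2,B4,B6} = {B0,B1,B2,B4}; idom=B4

idom(B2) = B1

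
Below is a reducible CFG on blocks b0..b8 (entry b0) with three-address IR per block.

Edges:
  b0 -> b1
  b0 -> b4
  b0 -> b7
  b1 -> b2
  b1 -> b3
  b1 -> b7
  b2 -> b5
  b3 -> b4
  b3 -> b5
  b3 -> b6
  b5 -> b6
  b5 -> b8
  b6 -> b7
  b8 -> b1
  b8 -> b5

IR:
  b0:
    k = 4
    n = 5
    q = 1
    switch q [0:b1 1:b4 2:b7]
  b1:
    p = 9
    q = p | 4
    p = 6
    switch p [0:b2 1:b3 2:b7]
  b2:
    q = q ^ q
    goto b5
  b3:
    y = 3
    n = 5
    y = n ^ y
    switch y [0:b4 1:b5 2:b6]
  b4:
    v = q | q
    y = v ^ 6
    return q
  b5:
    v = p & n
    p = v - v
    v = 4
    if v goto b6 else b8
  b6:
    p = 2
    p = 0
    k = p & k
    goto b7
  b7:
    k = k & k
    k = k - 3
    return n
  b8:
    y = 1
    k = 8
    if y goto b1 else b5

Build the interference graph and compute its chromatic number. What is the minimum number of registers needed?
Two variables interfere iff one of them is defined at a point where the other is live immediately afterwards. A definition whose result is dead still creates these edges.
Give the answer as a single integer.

def/use:
  b0: {k,n,q} / ∅
  b1: {p,q} / ∅
  b2: {q} / {q}
  b3: {n,y} / ∅
  b4: {v,y} / {q}
  b5: {p,v} / {n,p}
  b6: {k,p} / {k}
  b7: {k} / {k,n}
  b8: {k,y} / ∅

Liveness:
  b0 li=∅ lo={k,n,q}
  b1 li={k,n} lo={k,n,p,q}
  b2 li={k,n,p,q} lo={k,n,p}
  b3 li={k,p,q} lo={k,n,p,q}
  b4 li={q} lo=∅
  b5 li={k,n,p} lo={k,n,p}
  b6 li={k,n} lo={k,n}
  b7 li={k,n} lo=∅
  b8 li={n,p} lo={k,n,p}

Interfere edges:
  k: {n,p,q,v,y}
  n: {k,p,q,v,y}
  p: {k,n,q,v,y}
  q: {k,n,p,v,y}
  v: {k,n,p,q}
  y: {k,n,p,q}

Chromatic number:
  clique {k,n,p,q,v} ⇒ need ≥ 5
  assign k→R0 n→R1 p→R2 q→R3 v→R4 y→R4 — no edge inside a register ⇒ χ ≤ 5
  χ = 5

Answer: 5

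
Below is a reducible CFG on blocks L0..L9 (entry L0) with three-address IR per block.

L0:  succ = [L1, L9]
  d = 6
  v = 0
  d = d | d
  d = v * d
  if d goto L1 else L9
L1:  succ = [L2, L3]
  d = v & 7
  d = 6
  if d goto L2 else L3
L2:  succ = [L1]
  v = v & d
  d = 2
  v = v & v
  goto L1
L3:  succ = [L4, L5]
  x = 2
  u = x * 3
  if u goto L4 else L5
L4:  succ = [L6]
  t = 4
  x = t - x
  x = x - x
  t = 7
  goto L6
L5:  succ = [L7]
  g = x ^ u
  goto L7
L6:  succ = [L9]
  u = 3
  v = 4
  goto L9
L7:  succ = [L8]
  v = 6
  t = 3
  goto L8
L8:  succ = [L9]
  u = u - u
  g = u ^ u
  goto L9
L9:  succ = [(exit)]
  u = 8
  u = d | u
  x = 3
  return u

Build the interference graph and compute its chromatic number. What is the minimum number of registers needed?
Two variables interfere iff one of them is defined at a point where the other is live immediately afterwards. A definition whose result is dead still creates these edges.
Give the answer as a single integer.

def/use:
  L0: {d,v} / ∅
  L1: {d} / {v}
  L2: {d,v} / {d,v}
  L3: {u,x} / ∅
  L4: {t,x} / {x}
  L5: {g} / {u,x}
  L6: {u,v} / ∅
  L7: {t,v} / ∅
  L8: {g,u} / {u}
  L9: {u,x} / {d}

Live sets:
  L0: in=∅ out={d,v}
  L1: in={v} out={d,v}
  L2: in={d,v} out={v}
  L3: in={d} out={d,u,x}
  L4: in={d,x} out={d}
  L5: in={d,u,x} out={d,u}
  L6: in={d} out={d}
  L7: in={d,u} out={d,u}
  L8: in={d,u} out={d}
  L9: in={d} out=∅

Interfere edges:
  d↔{g,t,u,v,x}
  g↔{d,u}
  t↔{d,u,x}
  u↔{d,g,t,v,x}
  v↔{d,u}
  x↔{d,t,u}

Chromatic number:
  clique {d,t,u,x} ⇒ need ≥ 4
  4-colouring: c0={d}  c1={u}  c2={g,t,v}  c3={x}
  χ = 4

Answer: 4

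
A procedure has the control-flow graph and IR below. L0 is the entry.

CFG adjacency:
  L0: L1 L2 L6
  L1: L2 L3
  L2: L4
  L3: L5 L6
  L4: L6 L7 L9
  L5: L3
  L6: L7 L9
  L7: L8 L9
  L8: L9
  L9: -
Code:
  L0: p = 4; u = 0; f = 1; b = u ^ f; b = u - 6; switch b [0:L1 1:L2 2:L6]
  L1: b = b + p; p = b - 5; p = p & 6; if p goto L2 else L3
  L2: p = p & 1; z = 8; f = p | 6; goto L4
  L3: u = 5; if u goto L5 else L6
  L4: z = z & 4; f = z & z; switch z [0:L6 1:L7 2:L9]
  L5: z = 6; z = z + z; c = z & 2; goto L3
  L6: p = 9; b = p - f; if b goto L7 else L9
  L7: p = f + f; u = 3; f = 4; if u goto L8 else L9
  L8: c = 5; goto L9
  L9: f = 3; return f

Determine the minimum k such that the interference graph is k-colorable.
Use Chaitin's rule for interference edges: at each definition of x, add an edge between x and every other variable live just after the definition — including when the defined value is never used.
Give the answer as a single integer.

def/use:
  L0 def {b,f,p,u} use ∅
  L1 def {b,p} use {b,p}
  L2 def {f,p,z} use {p}
  L3 def {u} use ∅
  L4 def {f,z} use {z}
  L5 def {c,z} use ∅
  L6 def {b,p} use {f}
  L7 def {f,p,u} use {f}
  L8 def {c} use ∅
  L9 def {f} use ∅

Backward fixpoint:
  L0 li=∅ lo={b,f,p}
  L1 li={b,f,p} lo={f,p}
  L2 li={p} lo={z}
  L3 li={f} lo={f}
  L4 li={z} lo={f}
  L5 li={f} lo={f}
  L6 li={f} lo={f}
  L7 li={f} lo=∅
  L8 li=∅ lo=∅
  L9 li=∅ lo=∅

Interfere edges:
  b↔{f,p,u}
  c↔{f}
  f↔{b,c,p,u,z}
  p↔{b,f,u,z}
  u↔{b,f,p}
  z↔{f,p}

Colouring:
  lower bound: {b,f,p,u} mutually conflict ⇒ χ ≥ 4
  4-colouring: R0={f}  R1={c,p}  R2={b,z}  R3={u}
  χ = 4

Answer: 4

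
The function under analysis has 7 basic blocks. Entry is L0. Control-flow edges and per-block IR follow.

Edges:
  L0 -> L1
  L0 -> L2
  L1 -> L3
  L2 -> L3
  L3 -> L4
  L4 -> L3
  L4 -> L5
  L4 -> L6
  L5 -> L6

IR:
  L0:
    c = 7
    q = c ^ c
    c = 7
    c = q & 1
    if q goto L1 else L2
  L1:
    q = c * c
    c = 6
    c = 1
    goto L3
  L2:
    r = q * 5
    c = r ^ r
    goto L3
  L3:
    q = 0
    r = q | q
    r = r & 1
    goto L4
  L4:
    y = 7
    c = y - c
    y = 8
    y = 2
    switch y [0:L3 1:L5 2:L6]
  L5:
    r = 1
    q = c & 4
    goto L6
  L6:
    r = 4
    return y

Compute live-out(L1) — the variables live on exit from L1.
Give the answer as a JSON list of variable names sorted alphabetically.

Answer: ["c"]

Analysis:
Per-block:
  L0: {c,q} / ∅
  L1: {c,q} / {c}
  L2: {c,r} / {q}
  L3: {q,r} / ∅
  L4: {c,y} / {c}
  L5: {q,r} / {c}
  L6: {r} / {y}

Liveness:
  live L0: ∅→{c,q}
  live L1: {c}→{c}
  live L2: {q}→{c}
  live L3: {c}→{c}
  live L4: {c}→{c,y}
  live L5: {c,y}→{y}
  live L6: {y}→∅

live-out(L1) = ["c"]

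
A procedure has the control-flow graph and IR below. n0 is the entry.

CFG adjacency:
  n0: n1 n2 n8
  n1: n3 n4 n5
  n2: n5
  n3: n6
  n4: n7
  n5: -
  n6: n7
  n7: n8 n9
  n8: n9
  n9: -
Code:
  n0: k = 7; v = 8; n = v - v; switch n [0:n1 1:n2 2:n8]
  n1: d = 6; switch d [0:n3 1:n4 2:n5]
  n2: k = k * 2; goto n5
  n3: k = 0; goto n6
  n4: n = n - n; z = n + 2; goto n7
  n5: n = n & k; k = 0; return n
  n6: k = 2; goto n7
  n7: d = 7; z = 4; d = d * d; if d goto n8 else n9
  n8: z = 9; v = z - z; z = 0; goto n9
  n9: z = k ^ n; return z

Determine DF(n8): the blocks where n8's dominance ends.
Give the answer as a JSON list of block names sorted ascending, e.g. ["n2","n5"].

Answer: ["n9"]

Analysis:
idom tree: n1←n0 n2←n0 n3←n1 n4←n1 n5←n0 n6←n3 n7←n1 n8←n0 n9←n0
Join-block Dom:
  n5: preds {n1,n2}: {n0,n1} ∩ {n0,n2} = {n0}; idom=n0
  n7: preds {n4,n6}: {n0,n1,n4} ∩ {n0,n1,n3,n6} = {n0,n1}; idom=n1
  n8: preds {n0,n7}: {n0} ∩ {n0,n1,n7} = {n0}; idom=n0
  n9: preds {n7,n8}: {n0,n1,n7} ∩ {n0,n8} = {n0}; idom=n0

DF derivation:
  join n5 pred n1: n1 stop@n0
  join n5 pred n2: n2 stop@n0
  join n7 pred n4: n4 stop@n1
  join n7 pred n6: n6→n3 stop@n1
  join n8 pred n0: · stop@n0
  join n8 pred n7: n7→n1 stop@n0
  join n9 pred n7: n7→n1 stop@n0
  join n9 pred n8: n8 stop@n0
  DF(n0)=∅
  DF(n1)={n5,n8,n9}
  DF(n2)={n5}
  DF(n3)={n7}
  DF(n4)={n7}
  DF(n5)=∅
  DF(n6)={n7}
  DF(n7)={n8,n9}
  DF(n8)={n9}
  DF(n9)=∅

DF(n8) = ["n9"]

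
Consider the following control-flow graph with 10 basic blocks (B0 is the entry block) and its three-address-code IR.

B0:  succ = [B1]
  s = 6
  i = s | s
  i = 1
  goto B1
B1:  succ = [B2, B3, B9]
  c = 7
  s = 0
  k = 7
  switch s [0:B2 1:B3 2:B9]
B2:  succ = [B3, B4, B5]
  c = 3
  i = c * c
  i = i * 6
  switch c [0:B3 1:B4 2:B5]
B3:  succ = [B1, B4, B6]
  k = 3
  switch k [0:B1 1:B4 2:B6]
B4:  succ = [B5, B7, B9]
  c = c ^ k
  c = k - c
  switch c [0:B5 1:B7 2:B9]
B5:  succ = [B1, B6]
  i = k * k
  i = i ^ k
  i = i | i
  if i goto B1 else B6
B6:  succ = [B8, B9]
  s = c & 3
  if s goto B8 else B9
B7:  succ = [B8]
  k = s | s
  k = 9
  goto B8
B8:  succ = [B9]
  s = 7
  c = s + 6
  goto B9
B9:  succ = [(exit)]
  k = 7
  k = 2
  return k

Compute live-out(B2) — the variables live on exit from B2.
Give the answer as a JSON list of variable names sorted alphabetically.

Answer: ["c", "k", "s"]

Analysis:
def/use:
  B0 def {i,s} use ∅
  B1 def {c,k,s} use ∅
  B2 def {c,i} use ∅
  B3 def {k} use ∅
  B4 def {c} use {c,k}
  B5 def {i} use {k}
  B6 def {s} use {c}
  B7 def {k} use {s}
  B8 def {c,s} use ∅
  B9 def {k} use ∅

Liveness:
  B0: in=∅ out=∅
  B1: in=∅ out={c,k,s}
  B2: in={k,s} out={c,k,s}
  B3: in={c,s} out={c,k,s}
  B4: in={c,k,s} out={c,k,s}
  B5: in={c,k} out={c}
  B6: in={c} out=∅
  B7: in={s} out=∅
  B8: in=∅ out=∅
  B9: in=∅ out=∅

live-out(B2) = ["c", "k", "s"]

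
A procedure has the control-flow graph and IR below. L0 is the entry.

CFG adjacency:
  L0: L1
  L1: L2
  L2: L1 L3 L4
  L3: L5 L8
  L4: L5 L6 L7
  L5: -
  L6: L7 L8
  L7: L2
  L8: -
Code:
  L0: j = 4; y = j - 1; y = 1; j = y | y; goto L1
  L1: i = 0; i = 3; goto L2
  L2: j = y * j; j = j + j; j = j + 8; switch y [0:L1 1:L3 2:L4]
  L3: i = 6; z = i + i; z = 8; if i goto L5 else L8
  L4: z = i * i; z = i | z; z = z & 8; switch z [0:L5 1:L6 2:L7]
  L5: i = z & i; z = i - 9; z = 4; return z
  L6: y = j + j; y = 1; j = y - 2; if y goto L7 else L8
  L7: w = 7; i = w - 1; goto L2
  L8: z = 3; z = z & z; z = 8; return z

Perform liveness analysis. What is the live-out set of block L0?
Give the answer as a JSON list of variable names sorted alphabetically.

Answer: ["j", "y"]

Working:
def/use:
  L0: def={j,y} ue=∅
  L1: def={i} ue=∅
  L2: def={j} ue={j,y}
  L3: def={i,z} ue=∅
  L4: def={z} ue={i}
  L5: def={i,z} ue={i,z}
  L6: def={j,y} ue={j}
  L7: def={i,w} ue=∅
  L8: def={z} ue=∅

Live sets:
  L0: in=∅ out={j,y}
  L1: in={j,y} out={i,j,y}
  L2: in={i,j,y} out={i,j,y}
  L3: in=∅ out={i,z}
  L4: in={i,j,y} out={i,j,y,z}
  L5: in={i,z} out=∅
  L6: in={j} out={j,y}
  L7: in={j,y} out={i,j,y}
  L8: in=∅ out=∅

live-out(L0) = ["j", "y"]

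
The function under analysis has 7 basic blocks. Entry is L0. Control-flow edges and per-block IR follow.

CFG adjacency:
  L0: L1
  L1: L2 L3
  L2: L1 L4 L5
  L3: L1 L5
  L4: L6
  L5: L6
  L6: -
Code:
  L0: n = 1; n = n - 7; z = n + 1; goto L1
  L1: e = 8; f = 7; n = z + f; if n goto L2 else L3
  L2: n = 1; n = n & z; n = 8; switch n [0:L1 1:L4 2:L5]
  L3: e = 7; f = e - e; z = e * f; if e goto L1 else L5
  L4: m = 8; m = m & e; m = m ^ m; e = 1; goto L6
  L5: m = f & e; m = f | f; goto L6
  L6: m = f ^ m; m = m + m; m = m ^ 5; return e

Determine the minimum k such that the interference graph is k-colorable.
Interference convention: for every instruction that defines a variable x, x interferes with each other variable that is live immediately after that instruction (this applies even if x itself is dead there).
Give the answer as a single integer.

Answer: 4

Working:
Per-block:
  L0: def={n,z} ue=∅
  L1: def={e,f,n} ue={z}
  L2: def={n} ue={z}
  L3: def={e,f,z} ue=∅
  L4: def={e,m} ue={e}
  L5: def={m} ue={e,f}
  L6: def={m} ue={e,f,m}

Liveness:
  L0 li=∅ lo={z}
  L1 li={z} lo={e,f,z}
  L2 li={e,f,z} lo={e,f,z}
  L3 li=∅ lo={e,f,z}
  L4 li={e,f} lo={e,f,m}
  L5 li={e,f} lo={e,f,m}
  L6 li={e,f,m} lo=∅

Conflict graph:
  e: {f,m,n,z}
  f: {e,m,n,z}
  m: {e,f}
  n: {e,f,z}
  z: {e,f,n}

Chromatic number:
  clique {e,f,n,z} ⇒ need ≥ 4
  assign e→R0 f→R1 m→R2 n→R2 z→R3 — no edge inside a register ⇒ χ ≤ 4
  χ = 4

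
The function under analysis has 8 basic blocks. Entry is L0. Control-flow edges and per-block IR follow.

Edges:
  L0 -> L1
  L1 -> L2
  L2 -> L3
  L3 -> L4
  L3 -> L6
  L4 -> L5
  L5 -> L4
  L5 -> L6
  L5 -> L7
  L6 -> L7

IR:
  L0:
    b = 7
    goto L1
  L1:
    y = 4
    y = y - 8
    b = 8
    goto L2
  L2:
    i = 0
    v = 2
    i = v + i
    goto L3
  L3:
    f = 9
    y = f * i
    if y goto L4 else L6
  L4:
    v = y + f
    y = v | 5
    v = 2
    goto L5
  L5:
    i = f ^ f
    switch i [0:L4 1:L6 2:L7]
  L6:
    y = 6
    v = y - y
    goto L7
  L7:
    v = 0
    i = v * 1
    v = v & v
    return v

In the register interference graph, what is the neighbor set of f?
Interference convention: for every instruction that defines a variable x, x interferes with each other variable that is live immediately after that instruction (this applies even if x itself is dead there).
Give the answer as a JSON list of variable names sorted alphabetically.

Answer: ["i", "v", "y"]

Analysis:
def/use:
  L0: {b} / ∅
  L1: {b,y} / ∅
  L2: {i,v} / ∅
  L3: {f,y} / {i}
  L4: {v,y} / {f,y}
  L5: {i} / {f}
  L6: {v,y} / ∅
  L7: {i,v} / ∅

Backward fixpoint:
  L0 li=∅ lo=∅
  L1 li=∅ lo=∅
  L2 li=∅ lo={i}
  L3 li={i} lo={f,y}
  L4 li={f,y} lo={f,y}
  L5 li={f,y} lo={f,y}
  L6 li=∅ lo=∅
  L7 li=∅ lo=∅

Interference:
  b — ∅
  f — {i,v,y}
  i — {f,v,y}
  v — {f,i,y}
  y — {f,i,v}

N(f) = ["i", "v", "y"]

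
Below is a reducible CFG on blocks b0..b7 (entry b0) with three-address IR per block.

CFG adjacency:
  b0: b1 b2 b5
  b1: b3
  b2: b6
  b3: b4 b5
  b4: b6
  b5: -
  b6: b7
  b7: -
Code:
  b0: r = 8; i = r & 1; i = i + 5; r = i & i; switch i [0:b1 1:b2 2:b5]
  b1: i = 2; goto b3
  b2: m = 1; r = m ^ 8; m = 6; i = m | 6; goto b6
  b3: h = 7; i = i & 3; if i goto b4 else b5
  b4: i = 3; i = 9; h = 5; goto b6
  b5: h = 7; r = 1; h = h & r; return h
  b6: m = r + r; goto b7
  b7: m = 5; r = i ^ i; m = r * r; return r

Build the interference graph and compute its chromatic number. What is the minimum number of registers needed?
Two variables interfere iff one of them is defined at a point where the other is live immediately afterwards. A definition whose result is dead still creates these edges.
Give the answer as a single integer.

Per-block:
  b0: def={i,r} ue=∅
  b1: def={i} ue=∅
  b2: def={i,m,r} ue=∅
  b3: def={h,i} ue={i}
  b4: def={h,i} ue=∅
  b5: def={h,r} ue=∅
  b6: def={m} ue={r}
  b7: def={m,r} ue={i}

Liveness:
  live b0: ∅→{r}
  live b1: {r}→{i,r}
  live b2: ∅→{i,r}
  live b3: {i,r}→{r}
  live b4: {r}→{i,r}
  live b5: ∅→∅
  live b6: {i,r}→{i}
  live b7: {i}→∅

Interference:
  h: {i,r}
  i: {h,m,r}
  m: {i,r}
  r: {h,i,m}

Chromatic number:
  clique {h,i,r} ⇒ need ≥ 3
  assign h→c2 i→c0 m→c2 r→c1 — no edge inside a register ⇒ χ ≤ 3
  χ = 3

Answer: 3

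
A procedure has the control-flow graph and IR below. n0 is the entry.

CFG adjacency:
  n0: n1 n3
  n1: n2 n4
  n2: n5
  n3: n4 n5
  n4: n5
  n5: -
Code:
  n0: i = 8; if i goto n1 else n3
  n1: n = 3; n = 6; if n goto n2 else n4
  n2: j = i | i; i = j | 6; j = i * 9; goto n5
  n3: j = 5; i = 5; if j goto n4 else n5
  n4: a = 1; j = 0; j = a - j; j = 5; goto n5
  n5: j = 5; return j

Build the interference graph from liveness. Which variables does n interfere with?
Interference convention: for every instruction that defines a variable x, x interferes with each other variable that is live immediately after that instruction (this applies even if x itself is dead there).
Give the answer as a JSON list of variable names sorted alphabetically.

Answer: ["i"]

Analysis:
Block summaries:
  n0: def={i} ue=∅
  n1: def={n} ue=∅
  n2: def={i,j} ue={i}
  n3: def={i,j} ue=∅
  n4: def={a,j} ue=∅
  n5: def={j} ue=∅

Live sets:
  n0: in=∅ out={i}
  n1: in={i} out={i}
  n2: in={i} out=∅
  n3: in=∅ out=∅
  n4: in=∅ out=∅
  n5: in=∅ out=∅

Conflict graph:
  a↔{j}
  i↔{j,n}
  j↔{a,i}
  n↔{i}

N(n) = ["i"]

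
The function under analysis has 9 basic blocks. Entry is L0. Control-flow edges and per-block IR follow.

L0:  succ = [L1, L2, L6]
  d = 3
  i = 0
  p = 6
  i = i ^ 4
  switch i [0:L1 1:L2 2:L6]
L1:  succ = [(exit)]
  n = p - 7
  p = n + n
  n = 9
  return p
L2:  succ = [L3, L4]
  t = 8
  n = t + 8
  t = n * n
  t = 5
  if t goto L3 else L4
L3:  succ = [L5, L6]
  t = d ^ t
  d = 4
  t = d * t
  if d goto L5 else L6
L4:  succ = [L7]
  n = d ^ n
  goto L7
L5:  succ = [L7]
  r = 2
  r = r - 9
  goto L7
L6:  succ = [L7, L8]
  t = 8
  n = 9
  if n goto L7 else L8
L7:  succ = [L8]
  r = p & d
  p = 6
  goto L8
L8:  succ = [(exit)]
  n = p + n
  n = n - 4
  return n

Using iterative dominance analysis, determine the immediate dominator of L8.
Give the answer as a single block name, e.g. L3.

idom tree: L1←L0 L2←L0 L3←L2 L4←L2 L5←L3 L6←L0 L7←L0 L8←L0
Join-block Dom:
  L6: preds {L0,L3}: {L0} ∩ {L0,L2,L3} = {L0}; idom=L0
  L7: preds {L4,L5,L6}: {L0,L2,L4} ∩ {L0,L2,L3,L5} ∩ {L0,L6} = {L0}; idom=L0
  L8: preds {L6,L7}: {L0,L6} ∩ {L0,L7} = {L0}; idom=L0

idom(L8) = L0

Answer: L0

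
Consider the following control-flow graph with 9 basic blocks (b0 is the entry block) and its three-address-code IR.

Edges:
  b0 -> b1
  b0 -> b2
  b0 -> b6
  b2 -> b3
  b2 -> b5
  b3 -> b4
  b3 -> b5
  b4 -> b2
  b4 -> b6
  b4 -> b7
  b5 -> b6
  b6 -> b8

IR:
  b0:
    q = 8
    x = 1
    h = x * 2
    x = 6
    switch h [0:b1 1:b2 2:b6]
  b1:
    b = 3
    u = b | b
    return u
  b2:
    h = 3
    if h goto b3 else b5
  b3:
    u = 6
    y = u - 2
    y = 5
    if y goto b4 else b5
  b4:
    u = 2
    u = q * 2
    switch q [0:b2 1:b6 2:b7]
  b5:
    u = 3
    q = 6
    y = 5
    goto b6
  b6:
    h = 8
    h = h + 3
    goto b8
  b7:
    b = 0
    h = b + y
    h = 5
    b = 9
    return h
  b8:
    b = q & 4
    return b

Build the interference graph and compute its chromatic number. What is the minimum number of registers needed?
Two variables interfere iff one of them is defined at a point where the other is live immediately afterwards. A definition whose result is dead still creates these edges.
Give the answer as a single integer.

Block summaries:
  b0 def {h,q,x} use ∅
  b1 def {b,u} use ∅
  b2 def {h} use ∅
  b3 def {u,y} use ∅
  b4 def {u} use {q}
  b5 def {q,u,y} use ∅
  b6 def {h} use ∅
  b7 def {b,h} use {y}
  b8 def {b} use {q}

Backward fixpoint:
  b0 li=∅ lo={q}
  b1 li=∅ lo=∅
  b2 li={q} lo={q}
  b3 li={q} lo={q,y}
  b4 li={q,y} lo={q,y}
  b5 li=∅ lo={q}
  b6 li={q} lo={q}
  b7 li={y} lo=∅
  b8 li={q} lo=∅

Interference:
  b: {h,y}
  h: {b,q,x}
  q: {h,u,x,y}
  u: {q,y}
  x: {h,q}
  y: {b,q,u}

Colouring:
  clique {h,q,x} ⇒ need ≥ 3
  assign b→c0 h→c1 q→c0 u→c2 x→c2 y→c1 — no edge inside a register ⇒ χ ≤ 3
  χ = 3

Answer: 3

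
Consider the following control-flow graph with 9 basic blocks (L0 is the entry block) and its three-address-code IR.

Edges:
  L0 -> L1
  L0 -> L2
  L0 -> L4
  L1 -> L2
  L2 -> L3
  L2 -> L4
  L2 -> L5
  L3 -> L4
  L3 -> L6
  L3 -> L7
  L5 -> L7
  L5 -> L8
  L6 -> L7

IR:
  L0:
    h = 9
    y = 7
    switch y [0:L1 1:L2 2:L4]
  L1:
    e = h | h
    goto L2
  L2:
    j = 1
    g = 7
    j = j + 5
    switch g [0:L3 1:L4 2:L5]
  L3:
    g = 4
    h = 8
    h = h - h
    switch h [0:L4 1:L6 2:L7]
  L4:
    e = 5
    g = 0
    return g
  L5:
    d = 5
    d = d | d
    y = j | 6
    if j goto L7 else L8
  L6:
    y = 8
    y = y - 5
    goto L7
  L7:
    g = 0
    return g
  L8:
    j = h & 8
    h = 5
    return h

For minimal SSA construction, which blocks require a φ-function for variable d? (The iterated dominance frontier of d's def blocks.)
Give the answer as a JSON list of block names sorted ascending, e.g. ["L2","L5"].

idom tree: L1←L0 L2←L0 L3←L2 L4←L0 L5←L2 L6←L3 L7←L2 L8←L5
Join-block Dom:
  L2: preds {L0,L1}: {L0} ∩ {L0,L1} = {L0}; idom=L0
  L4: preds {L0,L2,L3}: {L0} ∩ {L0,L2} ∩ {L0,L2,L3} = {L0}; idom=L0
  L7: preds {L3,L5,L6}: {L0,L2,L3} ∩ {L0,L2,L5} ∩ {L0,L2,L3,L6} = {L0,L2}; idom=L2

DF walk-up:
  join L2 pred L0: · stop@L0
  join L2 pred L1: L1 stop@L0
  join L4 pred L0: · stop@L0
  join L4 pred L2: L2 stop@L0
  join L4 pred L3: L3→L2 stop@L0
  join L7 pred L3: L3 stop@L2
  join L7 pred L5: L5 stop@L2
  join L7 pred L6: L6→L3 stop@L2
  L0: DF=∅
  L1: DF={L2}
  L2: DF={L4}
  L3: DF={L4,L7}
  L4: DF=∅
  L5: DF={L7}
  L6: DF={L7}
  L7: DF=∅
  L8: DF=∅

φ for d: defs {L5}
  DF⁺ = {L7}

Answer: ["L7"]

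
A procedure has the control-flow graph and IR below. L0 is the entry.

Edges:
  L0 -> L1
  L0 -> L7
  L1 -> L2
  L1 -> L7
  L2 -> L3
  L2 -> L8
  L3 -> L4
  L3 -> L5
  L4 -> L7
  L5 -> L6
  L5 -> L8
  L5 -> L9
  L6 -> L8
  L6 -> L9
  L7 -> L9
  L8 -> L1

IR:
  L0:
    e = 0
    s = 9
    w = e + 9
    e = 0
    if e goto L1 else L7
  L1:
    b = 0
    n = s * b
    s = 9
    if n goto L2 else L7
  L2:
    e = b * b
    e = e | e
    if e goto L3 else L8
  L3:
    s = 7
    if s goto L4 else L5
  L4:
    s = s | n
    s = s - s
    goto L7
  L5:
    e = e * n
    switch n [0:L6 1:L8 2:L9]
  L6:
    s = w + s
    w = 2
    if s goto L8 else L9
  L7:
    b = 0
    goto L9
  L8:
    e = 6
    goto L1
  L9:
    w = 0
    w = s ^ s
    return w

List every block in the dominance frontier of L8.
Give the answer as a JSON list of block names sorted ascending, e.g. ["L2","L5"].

idom tree: L1←L0 L2←L1 L3←L2 L4←L3 L5←L3 L6←L5 L7←L0 L8←L2 L9←L0
Dom at joins:
  L1: preds {L0,L8}: {L0} ∩ {L0,L1,L2,L8} = {L0}; idom=L0
  L7: preds {L0,L1,L4}: {L0} ∩ {L0,L1} ∩ {L0,L1,L2,L3,L4} = {L0}; idom=L0
  L8: preds {L2,L5,L6}: {L0,L1,L2} ∩ {L0,L1,L2,L3,L5} ∩ {L0,L1,L2,L3,L5,L6} = {L0,L1,L2}; idom=L2
  L9: preds {L5,L6,L7}: {L0,L1,L2,L3,L5} ∩ {L0,L1,L2,L3,L5,L6} ∩ {L0,L7} = {L0}; idom=L0

DF derivation:
  L1←L0: walk · to L0
  L1←L8: walk L8→L2→L1 to L0
  L7←L0: walk · to L0
  L7←L1: walk L1 to L0
  L7←L4: walk L4→L3→L2→L1 to L0
  L8←L2: walk · to L2
  L8←L5: walk L5→L3 to L2
  L8←L6: walk L6→L5→L3 to L2
  L9←L5: walk L5→L3→L2→L1 to L0
  L9←L6: walk L6→L5→L3→L2→L1 to L0
  L9←L7: walk L7 to L0
  L0 → ∅
  L1 → {L1,L7,L9}
  L2 → {L1,L7,L9}
  L3 → {L7,L8,L9}
  L4 → {L7}
  L5 → {L8,L9}
  L6 → {L8,L9}
  L7 → {L9}
  L8 → {L1}
  L9 → ∅

DF(L8) = ["L1"]

Answer: ["L1"]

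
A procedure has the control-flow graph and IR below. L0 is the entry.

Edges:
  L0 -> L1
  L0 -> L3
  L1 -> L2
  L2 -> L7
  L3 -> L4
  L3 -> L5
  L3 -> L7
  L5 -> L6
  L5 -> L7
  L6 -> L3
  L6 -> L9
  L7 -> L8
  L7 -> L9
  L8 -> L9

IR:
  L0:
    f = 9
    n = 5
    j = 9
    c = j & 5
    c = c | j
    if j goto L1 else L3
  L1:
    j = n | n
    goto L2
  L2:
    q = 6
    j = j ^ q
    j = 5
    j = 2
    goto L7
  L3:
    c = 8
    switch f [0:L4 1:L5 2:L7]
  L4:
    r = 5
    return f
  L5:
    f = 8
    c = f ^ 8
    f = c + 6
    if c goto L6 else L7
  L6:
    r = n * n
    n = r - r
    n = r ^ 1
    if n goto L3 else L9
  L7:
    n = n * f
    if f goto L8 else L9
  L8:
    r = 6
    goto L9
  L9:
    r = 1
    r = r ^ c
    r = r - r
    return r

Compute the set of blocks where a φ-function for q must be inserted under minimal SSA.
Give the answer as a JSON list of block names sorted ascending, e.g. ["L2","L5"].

Answer: ["L7", "L9"]

Analysis:
idom tree: L1←L0 L2←L1 L3←L0 L4←L3 L5←L3 L6←L5 L7←L0 L8←L7 L9←L0
Dom at joins:
  L3: preds {L0,L6}: {L0} ∩ {L0,L3,L5,L6} = {L0}; idom=L0
  L7: preds {L2,L3,L5}: {L0,L1,L2} ∩ {L0,L3} ∩ {L0,L3,L5} = {L0}; idom=L0
  L9: preds {L6,L7,L8}: {L0,L3,L5,L6} ∩ {L0,L7} ∩ {L0,L7,L8} = {L0}; idom=L0

DF walk-up:
  join L3 pred L0: · stop@L0
  join L3 pred L6: L6→L5→L3 stop@L0
  join L7 pred L2: L2→L1 stop@L0
  join L7 pred L3: L3 stop@L0
  join L7 pred L5: L5→L3 stop@L0
  join L9 pred L6: L6→L5→L3 stop@L0
  join L9 pred L7: L7 stop@L0
  join L9 pred L8: L8→L7 stop@L0
  L0: DF=∅
  L1: DF={L7}
  L2: DF={L7}
  L3: DF={L3,L7,L9}
  L4: DF=∅
  L5: DF={L3,L7,L9}
  L6: DF={L3,L9}
  L7: DF={L9}
  L8: DF={L9}
  L9: DF=∅

φ for q: defs {L2}
  DF⁺ = {L7,L9}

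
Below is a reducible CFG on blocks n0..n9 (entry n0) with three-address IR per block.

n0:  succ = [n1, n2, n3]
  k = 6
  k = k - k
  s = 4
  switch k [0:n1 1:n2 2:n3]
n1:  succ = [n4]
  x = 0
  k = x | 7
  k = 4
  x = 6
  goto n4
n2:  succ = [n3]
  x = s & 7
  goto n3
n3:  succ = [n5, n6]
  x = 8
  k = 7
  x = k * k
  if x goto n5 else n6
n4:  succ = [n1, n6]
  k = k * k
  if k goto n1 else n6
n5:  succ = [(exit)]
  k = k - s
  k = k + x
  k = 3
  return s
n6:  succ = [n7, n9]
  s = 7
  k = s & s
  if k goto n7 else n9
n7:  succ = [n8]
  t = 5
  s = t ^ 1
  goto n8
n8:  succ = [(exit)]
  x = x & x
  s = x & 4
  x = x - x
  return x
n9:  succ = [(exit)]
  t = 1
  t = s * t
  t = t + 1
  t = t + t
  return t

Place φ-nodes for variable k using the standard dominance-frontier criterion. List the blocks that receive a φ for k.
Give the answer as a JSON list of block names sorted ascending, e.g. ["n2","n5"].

Answer: ["n1", "n6"]

Working:
idom tree: n1←n0 n2←n0 n3←n0 n4←n1 n5←n3 n6←n0 n7←n6 n8←n7 n9←n6
Dom∩ at merges:
  n1: preds {n0,n4}: {n0} ∩ {n0,n1,n4} = {n0}; idom=n0
  n3: preds {n0,n2}: {n0} ∩ {n0,n2} = {n0}; idom=n0
  n6: preds {n3,n4}: {n0,n3} ∩ {n0,n1,n4} = {n0}; idom=n0

DF derivation:
  n1←n0: walk · to n0
  n1←n4: walk n4→n1 to n0
  n3←n0: walk · to n0
  n3←n2: walk n2 to n0
  n6←n3: walk n3 to n0
  n6←n4: walk n4→n1 to n0
  n0: DF=∅
  n1: DF={n1,n6}
  n2: DF={n3}
  n3: DF={n6}
  n4: DF={n1,n6}
  n5: DF=∅
  n6: DF=∅
  n7: DF=∅
  n8: DF=∅
  n9: DF=∅

φ for k: defs {n0,n1,n3,n4,n5,n6}
  DF⁺ = {n1,n6}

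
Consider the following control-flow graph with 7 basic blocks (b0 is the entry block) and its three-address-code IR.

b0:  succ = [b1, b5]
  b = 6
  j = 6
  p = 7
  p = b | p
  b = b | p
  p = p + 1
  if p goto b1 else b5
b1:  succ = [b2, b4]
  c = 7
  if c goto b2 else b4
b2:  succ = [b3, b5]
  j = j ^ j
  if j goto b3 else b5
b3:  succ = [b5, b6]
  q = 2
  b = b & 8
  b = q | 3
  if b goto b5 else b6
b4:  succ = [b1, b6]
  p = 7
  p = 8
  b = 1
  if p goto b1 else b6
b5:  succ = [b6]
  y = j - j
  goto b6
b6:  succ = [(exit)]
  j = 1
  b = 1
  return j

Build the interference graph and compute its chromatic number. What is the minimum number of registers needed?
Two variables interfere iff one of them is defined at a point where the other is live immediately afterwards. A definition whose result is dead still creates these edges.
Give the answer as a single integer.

def/use:
  b0: {b,j,p} / ∅
  b1: {c} / ∅
  b2: {j} / {j}
  b3: {b,q} / {b}
  b4: {b,p} / ∅
  b5: {y} / {j}
  b6: {b,j} / ∅

Liveness:
  b0: in=∅ out={b,j}
  b1: in={b,j} out={b,j}
  b2: in={b,j} out={b,j}
  b3: in={b,j} out={j}
  b4: in={j} out={b,j}
  b5: in={j} out=∅
  b6: in=∅ out=∅

Interfere edges:
  b: {c,j,p,q}
  c: {b,j}
  j: {b,c,p,q}
  p: {b,j}
  q: {b,j}
  y: ∅

Registers:
  {b,c,j} pairwise interfere (3-clique) ⇒ χ ≥ 3
  assign b→r0 c→r2 j→r1 p→r2 q→r2 y→r0 — no edge inside a register ⇒ χ ≤ 3
  χ = 3

Answer: 3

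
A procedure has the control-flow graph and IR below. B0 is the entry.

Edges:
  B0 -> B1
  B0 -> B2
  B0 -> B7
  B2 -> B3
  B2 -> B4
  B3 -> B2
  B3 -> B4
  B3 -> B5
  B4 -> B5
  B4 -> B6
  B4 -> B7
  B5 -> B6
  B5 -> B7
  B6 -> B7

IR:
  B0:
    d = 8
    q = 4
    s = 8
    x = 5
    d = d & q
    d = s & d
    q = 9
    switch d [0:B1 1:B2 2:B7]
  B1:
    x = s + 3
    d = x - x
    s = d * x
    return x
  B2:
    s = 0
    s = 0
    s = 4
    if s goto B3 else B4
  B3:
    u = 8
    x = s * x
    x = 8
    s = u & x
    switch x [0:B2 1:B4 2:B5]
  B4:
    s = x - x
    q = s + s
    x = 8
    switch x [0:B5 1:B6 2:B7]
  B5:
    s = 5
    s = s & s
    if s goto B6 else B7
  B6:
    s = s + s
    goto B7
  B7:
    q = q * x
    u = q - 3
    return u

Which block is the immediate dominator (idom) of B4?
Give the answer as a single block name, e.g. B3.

idom tree: B1←B0 B2←B0 B3←B2 B4←B2 B5←B2 B6←B2 B7←B0
Dom at joins:
  B2: preds {B0,B3}: {B0} ∩ {B0,B2,B3} = {B0}; idom=B0
  B4: preds {B2,B3}: {B0,B2} ∩ {B0,B2,B3} = {B0,B2}; idom=B2
  B5: preds {B3,B4}: {B0,B2,B3} ∩ {B0,B2,B4} = {B0,B2}; idom=B2
  B6: preds {B4,B5}: {B0,B2,B4} ∩ {B0,B2,B5} = {B0,B2}; idom=B2
  B7: preds {B0,B4,B5,B6}: {B0} ∩ {B0,B2,B4} ∩ {B0,B2,B5} ∩ {B0,B2,B6} = {B0}; idom=B0

idom(B4) = B2

Answer: B2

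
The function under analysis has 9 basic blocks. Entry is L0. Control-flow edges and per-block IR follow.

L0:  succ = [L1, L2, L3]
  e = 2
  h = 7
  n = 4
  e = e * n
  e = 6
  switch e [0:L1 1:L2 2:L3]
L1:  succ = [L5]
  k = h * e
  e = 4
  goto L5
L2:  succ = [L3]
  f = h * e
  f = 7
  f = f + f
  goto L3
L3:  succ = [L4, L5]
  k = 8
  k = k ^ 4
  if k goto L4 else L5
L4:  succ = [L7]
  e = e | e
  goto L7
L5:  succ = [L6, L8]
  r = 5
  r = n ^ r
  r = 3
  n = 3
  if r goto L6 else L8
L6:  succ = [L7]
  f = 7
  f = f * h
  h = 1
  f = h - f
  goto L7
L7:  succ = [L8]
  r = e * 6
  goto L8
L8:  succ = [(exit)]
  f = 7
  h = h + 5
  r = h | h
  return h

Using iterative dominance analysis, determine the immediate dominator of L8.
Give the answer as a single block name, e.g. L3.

Answer: L0

Derivation:
idom tree: L1←L0 L2←L0 L3←L0 L4←L3 L5←L0 L6←L5 L7←L0 L8←L0
Dom at joins:
  L3: preds {L0,L2}: {L0} ∩ {L0,L2} = {L0}; idom=L0
  L5: preds {L1,L3}: {L0,L1} ∩ {L0,L3} = {L0}; idom=L0
  L7: preds {L4,L6}: {L0,L3,L4} ∩ {L0,L5,L6} = {L0}; idom=L0
  L8: preds {L5,L7}: {L0,L5} ∩ {L0,L7} = {L0}; idom=L0

idom(L8) = L0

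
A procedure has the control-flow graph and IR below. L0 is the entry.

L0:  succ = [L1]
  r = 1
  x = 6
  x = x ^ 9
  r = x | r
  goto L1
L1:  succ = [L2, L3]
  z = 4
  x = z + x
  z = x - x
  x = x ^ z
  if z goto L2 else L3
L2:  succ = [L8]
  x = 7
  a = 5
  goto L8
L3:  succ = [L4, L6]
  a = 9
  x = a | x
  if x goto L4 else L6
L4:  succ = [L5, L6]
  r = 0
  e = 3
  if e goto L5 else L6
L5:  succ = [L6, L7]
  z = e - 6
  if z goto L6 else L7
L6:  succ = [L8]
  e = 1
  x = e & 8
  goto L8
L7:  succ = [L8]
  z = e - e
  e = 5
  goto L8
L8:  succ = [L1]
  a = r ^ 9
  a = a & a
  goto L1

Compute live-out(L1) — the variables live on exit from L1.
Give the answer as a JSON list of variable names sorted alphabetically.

Answer: ["r", "x"]

Derivation:
Block summaries:
  L0: def={r,x} ue=∅
  L1: def={x,z} ue={x}
  L2: def={a,x} ue=∅
  L3: def={a,x} ue={x}
  L4: def={e,r} ue=∅
  L5: def={z} ue={e}
  L6: def={e,x} ue=∅
  L7: def={e,z} ue={e}
  L8: def={a} ue={r}

Backward fixpoint:
  L0: in=∅ out={r,x}
  L1: in={r,x} out={r,x}
  L2: in={r} out={r,x}
  L3: in={r,x} out={r,x}
  L4: in={x} out={e,r,x}
  L5: in={e,r,x} out={e,r,x}
  L6: in={r} out={r,x}
  L7: in={e,r,x} out={r,x}
  L8: in={r,x} out={r,x}

live-out(L1) = ["r", "x"]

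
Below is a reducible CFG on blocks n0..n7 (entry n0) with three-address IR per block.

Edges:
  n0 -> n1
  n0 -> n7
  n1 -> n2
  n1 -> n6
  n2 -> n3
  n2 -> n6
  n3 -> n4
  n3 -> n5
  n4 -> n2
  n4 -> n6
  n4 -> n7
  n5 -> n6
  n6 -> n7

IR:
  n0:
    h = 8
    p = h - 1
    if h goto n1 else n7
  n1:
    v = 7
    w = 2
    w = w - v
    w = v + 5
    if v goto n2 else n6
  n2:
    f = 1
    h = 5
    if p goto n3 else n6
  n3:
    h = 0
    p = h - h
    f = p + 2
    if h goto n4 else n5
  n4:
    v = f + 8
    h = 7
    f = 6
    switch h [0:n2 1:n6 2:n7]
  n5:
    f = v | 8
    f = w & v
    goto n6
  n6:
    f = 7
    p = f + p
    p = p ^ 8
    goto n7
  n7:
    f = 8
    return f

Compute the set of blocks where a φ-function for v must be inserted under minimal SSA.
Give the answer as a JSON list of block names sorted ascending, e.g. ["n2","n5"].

idom tree: n1←n0 n2←n1 n3←n2 n4←n3 n5←n3 n6←n1 n7←n0
Dom∩ at merges:
  n2: preds {n1,n4}: {n0,n1} ∩ {n0,n1,n2,n3,n4} = {n0,n1}; idom=n1
  n6: preds {n1,n2,n4,n5}: {n0,n1} ∩ {n0,n1,n2} ∩ {n0,n1,n2,n3,n4} ∩ {n0,n1,n2,n3,n5} = {n0,n1}; idom=n1
  n7: preds {n0,n4,n6}: {n0} ∩ {n0,n1,n2,n3,n4} ∩ {n0,n1,n6} = {n0}; idom=n0

Frontier:
  join n2 pred n1: · stop@n1
  join n2 pred n4: n4→n3→n2 stop@n1
  join n6 pred n1: · stop@n1
  join n6 pred n2: n2 stop@n1
  join n6 pred n4: n4→n3→n2 stop@n1
  join n6 pred n5: n5→n3→n2 stop@n1
  join n7 pred n0: · stop@n0
  join n7 pred n4: n4→n3→n2→n1 stop@n0
  join n7 pred n6: n6→n1 stop@n0
  n0: DF=∅
  n1: DF={n7}
  n2: DF={n2,n6,n7}
  n3: DF={n2,n6,n7}
  n4: DF={n2,n6,n7}
  n5: DF={n6}
  n6: DF={n7}
  n7: DF=∅

φ for v: defs {n1,n4}
  DF⁺ = {n2,n6,n7}

Answer: ["n2", "n6", "n7"]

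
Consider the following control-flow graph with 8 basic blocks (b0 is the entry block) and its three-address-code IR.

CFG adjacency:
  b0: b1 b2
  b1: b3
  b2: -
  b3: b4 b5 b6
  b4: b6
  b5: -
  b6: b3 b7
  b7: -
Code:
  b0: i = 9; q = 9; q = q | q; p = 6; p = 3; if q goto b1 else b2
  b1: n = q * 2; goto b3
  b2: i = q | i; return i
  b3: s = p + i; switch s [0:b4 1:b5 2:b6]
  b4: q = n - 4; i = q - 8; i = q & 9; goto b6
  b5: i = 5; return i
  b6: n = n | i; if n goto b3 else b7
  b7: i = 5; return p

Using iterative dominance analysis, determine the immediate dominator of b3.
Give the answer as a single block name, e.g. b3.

idom tree: b1←b0 b2←b0 b3←b1 b4←b3 b5←b3 b6←b3 b7←b6
Dom∩ at merges:
  b3: preds {b1,b6}: {b0,b1} ∩ {b0,b1,b3,b6} = {b0,b1}; idom=b1
  b6: preds {b3,b4}: {b0,b1,b3} ∩ {b0,b1,b3,b4} = {b0,b1,b3}; idom=b3

idom(b3) = b1

Answer: b1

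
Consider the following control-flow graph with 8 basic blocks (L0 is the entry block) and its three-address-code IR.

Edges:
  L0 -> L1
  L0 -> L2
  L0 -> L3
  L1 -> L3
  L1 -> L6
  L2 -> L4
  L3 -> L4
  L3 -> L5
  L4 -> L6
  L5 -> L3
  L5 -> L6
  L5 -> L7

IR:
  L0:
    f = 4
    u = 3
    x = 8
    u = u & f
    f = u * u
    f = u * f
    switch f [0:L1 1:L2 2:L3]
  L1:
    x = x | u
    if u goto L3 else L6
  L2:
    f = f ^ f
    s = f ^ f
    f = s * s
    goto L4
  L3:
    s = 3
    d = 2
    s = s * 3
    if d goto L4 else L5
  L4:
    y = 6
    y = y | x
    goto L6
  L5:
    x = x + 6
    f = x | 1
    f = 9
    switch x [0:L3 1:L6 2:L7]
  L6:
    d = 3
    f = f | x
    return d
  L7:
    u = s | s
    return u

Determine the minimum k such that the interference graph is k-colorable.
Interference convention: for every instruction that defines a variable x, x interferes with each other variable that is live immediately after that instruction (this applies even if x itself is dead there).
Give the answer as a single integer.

Answer: 4

Analysis:
Per-block:
  L0: def={f,u,x} ue=∅
  L1: def={x} ue={u,x}
  L2: def={f,s} ue={f}
  L3: def={d,s} ue=∅
  L4: def={y} ue={x}
  L5: def={f,x} ue={x}
  L6: def={d,f} ue={f,x}
  L7: def={u} ue={s}

Liveness:
  L0: in=∅ out={f,u,x}
  L1: in={f,u,x} out={f,x}
  L2: in={f,x} out={f,x}
  L3: in={f,x} out={f,s,x}
  L4: in={f,x} out={f,x}
  L5: in={s,x} out={f,s,x}
  L6: in={f,x} out=∅
  L7: in={s} out=∅

Interfere edges:
  d↔{f,s,x}
  f↔{d,s,u,x,y}
  s↔{d,f,x}
  u↔{f,x}
  x↔{d,f,s,u,y}
  y↔{f,x}

Registers:
  clique {d,f,s,x} ⇒ need ≥ 4
  assign d→R2 f→R0 s→R3 u→R2 x→R1 y→R2 — no edge inside a register ⇒ χ ≤ 4
  χ = 4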